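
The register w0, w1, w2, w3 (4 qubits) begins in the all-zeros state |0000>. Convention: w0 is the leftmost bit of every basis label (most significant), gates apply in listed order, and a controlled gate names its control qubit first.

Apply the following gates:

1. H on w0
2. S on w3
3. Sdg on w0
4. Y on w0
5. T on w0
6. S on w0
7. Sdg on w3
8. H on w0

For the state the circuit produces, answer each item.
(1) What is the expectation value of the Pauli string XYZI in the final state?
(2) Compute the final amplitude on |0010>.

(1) In the final state, XYZI has expectation 0.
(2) The final state's coefficient on |0010> equals 0.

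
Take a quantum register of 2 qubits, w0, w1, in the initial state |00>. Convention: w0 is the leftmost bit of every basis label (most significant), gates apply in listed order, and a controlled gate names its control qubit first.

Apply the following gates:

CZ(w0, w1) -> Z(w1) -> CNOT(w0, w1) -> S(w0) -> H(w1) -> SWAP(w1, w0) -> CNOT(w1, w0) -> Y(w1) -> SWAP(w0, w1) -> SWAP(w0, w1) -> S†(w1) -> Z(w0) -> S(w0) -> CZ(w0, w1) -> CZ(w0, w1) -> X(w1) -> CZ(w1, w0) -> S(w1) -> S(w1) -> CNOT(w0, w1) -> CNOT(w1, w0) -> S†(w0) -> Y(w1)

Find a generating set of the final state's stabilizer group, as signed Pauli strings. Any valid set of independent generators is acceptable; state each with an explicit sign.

One valid set of independent stabilizer generators is -IY, +ZI (any independent generating set of the same group is equally correct).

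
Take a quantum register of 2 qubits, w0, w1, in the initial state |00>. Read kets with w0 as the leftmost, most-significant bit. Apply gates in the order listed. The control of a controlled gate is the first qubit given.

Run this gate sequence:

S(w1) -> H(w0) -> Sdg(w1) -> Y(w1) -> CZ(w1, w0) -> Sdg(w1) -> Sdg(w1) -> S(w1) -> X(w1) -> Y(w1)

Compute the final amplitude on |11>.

The final state's coefficient on |11> equals -sqrt(2)*I/2.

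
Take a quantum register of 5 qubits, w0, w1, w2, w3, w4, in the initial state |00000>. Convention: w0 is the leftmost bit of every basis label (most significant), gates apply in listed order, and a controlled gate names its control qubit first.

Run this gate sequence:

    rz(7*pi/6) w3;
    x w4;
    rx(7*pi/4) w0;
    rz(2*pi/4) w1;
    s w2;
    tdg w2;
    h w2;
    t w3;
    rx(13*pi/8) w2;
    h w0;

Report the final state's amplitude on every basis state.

The resulting statevector has amplitude I*sqrt(sqrt(2)/4 + 1/2)*exp(-5*I*pi/6)*sin(3*pi/16)/2 + sqrt(sqrt(2)/4 + 1/2)*exp(-5*I*pi/6)*cos(3*pi/16)/2 + I*sqrt(1/2 - sqrt(2)/4)*exp(-5*I*pi/6)*cos(3*pi/16)/2 - sqrt(1/2 - sqrt(2)/4)*exp(-5*I*pi/6)*sin(3*pi/16)/2 on |00001>, I*sqrt(sqrt(2)/4 + 1/2)*exp(-5*I*pi/6)*sin(3*pi/16)/2 + sqrt(sqrt(2)/4 + 1/2)*exp(-5*I*pi/6)*cos(3*pi/16)/2 + I*sqrt(1/2 - sqrt(2)/4)*exp(-5*I*pi/6)*cos(3*pi/16)/2 - sqrt(1/2 - sqrt(2)/4)*exp(-5*I*pi/6)*sin(3*pi/16)/2 on |00101>, I*sqrt(sqrt(2)/4 + 1/2)*exp(-5*I*pi/6)*sin(3*pi/16)/2 + sqrt(sqrt(2)/4 + 1/2)*exp(-5*I*pi/6)*cos(3*pi/16)/2 + sqrt(1/2 - sqrt(2)/4)*exp(-5*I*pi/6)*sin(3*pi/16)/2 - I*sqrt(1/2 - sqrt(2)/4)*exp(-5*I*pi/6)*cos(3*pi/16)/2 on |10001>, I*sqrt(sqrt(2)/4 + 1/2)*exp(-5*I*pi/6)*sin(3*pi/16)/2 + sqrt(sqrt(2)/4 + 1/2)*exp(-5*I*pi/6)*cos(3*pi/16)/2 + sqrt(1/2 - sqrt(2)/4)*exp(-5*I*pi/6)*sin(3*pi/16)/2 - I*sqrt(1/2 - sqrt(2)/4)*exp(-5*I*pi/6)*cos(3*pi/16)/2 on |10101>, and 0 on every other basis state.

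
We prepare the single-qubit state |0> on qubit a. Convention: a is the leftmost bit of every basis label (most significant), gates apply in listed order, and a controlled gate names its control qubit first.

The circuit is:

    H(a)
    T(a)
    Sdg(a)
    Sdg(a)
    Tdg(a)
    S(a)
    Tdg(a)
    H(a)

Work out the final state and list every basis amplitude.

After the circuit, the state carries amplitude 1/2 - exp(I*pi/4)/2 on |0>, 1/2 + exp(I*pi/4)/2 on |1>.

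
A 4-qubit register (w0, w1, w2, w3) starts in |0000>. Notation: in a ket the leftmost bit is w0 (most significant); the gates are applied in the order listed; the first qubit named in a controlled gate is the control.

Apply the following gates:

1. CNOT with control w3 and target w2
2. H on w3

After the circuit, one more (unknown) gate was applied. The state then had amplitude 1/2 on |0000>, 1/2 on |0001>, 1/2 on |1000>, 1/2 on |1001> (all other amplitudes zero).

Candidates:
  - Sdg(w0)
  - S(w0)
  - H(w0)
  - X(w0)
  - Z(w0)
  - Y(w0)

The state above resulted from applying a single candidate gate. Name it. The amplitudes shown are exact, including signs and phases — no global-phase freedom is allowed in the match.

It was H(w0) that produced the state shown.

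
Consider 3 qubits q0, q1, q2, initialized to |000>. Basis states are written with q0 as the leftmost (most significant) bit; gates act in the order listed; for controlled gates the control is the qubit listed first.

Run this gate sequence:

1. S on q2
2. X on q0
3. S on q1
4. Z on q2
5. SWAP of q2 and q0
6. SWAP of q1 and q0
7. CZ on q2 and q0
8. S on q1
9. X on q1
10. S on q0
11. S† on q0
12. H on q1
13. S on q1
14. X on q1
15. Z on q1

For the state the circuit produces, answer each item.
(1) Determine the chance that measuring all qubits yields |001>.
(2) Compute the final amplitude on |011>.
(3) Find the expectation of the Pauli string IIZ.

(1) Outcome |001> occurs with probability 1/2.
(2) |011> carries amplitude -sqrt(2)/2 in the final state.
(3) The expectation value of IIZ is -1.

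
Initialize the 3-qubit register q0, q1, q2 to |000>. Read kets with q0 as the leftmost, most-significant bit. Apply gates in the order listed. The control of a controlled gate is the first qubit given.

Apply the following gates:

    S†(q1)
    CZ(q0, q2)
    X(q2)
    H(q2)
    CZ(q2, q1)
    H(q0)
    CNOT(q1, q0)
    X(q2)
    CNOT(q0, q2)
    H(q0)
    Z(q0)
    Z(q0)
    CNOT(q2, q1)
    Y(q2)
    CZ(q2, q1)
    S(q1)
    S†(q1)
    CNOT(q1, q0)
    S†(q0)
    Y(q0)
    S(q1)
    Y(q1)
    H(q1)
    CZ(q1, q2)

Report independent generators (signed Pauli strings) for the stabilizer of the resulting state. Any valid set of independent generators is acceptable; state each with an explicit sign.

The stabilizer group can be generated by -XIX, +IXI, -ZIZ, among other valid generating sets. Key observation: gates 16-17 undo each other exactly, leaving only the rest of the circuit to track.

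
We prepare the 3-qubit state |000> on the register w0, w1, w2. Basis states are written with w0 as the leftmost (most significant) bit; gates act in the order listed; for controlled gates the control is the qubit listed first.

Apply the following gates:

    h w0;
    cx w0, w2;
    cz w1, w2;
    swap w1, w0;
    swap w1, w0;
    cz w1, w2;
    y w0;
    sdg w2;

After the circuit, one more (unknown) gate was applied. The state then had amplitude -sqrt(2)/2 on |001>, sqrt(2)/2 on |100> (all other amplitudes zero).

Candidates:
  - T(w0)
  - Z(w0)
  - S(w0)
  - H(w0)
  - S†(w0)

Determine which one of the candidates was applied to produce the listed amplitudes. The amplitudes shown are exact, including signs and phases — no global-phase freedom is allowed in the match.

The applied gate was S†(w0). Key observation: gates 3-6 undo each other exactly, leaving only the rest of the circuit to track.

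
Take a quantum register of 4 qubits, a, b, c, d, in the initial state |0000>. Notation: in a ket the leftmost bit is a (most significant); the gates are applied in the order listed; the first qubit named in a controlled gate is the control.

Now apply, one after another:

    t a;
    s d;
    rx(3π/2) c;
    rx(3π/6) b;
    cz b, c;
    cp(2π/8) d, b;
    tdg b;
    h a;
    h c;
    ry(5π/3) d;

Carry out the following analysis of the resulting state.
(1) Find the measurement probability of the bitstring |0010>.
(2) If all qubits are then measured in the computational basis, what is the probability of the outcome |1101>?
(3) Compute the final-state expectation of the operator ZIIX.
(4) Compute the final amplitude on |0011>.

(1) The probability of measuring |0010> is 3/32.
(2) The probability of measuring |1101> is 1/32.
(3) The expectation value of ZIIX is 0.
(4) |0011> carries amplitude -1/8 + I/8 in the final state.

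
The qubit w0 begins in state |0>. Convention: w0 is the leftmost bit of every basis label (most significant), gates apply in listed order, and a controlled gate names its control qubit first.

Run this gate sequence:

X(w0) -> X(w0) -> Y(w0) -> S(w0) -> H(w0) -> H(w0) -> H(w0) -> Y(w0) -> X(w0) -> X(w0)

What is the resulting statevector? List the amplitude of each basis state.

The final amplitudes are -sqrt(2)*I/2 on |0>, -sqrt(2)*I/2 on |1>.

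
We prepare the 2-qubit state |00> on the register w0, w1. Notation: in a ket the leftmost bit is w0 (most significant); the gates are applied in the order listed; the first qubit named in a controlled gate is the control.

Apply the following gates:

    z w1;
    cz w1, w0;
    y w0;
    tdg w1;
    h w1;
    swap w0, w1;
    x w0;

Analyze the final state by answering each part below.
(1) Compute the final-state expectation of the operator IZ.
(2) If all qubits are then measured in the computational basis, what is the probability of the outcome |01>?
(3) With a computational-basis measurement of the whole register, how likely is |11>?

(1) In the final state, IZ has expectation -1.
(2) A full measurement returns |01> with probability 1/2.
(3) A full measurement returns |11> with probability 1/2.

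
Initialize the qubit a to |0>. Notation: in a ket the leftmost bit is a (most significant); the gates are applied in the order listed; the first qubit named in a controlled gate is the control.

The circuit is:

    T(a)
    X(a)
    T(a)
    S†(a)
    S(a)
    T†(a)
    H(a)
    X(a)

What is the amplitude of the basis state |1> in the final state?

The final state's coefficient on |1> equals sqrt(2)/2. Key observation: gates 3-6 undo each other exactly, leaving only the rest of the circuit to track.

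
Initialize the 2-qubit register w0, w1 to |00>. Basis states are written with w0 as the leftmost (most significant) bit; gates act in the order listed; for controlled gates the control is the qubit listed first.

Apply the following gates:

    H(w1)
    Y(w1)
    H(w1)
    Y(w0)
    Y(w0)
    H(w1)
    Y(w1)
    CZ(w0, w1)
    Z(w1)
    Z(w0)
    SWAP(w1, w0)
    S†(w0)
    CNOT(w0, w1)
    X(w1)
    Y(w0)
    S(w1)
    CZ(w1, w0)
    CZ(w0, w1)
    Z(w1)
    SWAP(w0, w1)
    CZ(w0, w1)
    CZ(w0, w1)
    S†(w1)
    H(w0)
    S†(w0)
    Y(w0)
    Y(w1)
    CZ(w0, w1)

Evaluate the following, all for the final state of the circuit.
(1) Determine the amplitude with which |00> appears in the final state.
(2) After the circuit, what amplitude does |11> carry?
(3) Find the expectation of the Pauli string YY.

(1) |00> carries amplitude -1/2 in the final state. Key observation: gates 2-7 undo each other exactly, leaving only the rest of the circuit to track.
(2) |11> carries amplitude 1/2 in the final state.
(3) In the final state, YY has expectation 1.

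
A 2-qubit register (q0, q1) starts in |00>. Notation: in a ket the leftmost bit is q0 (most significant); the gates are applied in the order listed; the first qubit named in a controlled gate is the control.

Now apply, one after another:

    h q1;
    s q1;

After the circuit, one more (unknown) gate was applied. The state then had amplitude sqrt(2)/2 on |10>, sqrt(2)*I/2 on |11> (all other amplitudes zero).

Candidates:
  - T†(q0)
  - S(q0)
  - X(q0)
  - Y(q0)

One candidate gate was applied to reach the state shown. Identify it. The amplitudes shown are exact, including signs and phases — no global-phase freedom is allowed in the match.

The unique candidate consistent with the amplitudes is X(q0).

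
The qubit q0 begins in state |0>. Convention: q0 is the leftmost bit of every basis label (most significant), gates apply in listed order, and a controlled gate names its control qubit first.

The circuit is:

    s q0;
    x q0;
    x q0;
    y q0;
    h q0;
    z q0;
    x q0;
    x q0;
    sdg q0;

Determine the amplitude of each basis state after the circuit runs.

The final amplitudes are sqrt(2)*I/2 on |0>, sqrt(2)/2 on |1>.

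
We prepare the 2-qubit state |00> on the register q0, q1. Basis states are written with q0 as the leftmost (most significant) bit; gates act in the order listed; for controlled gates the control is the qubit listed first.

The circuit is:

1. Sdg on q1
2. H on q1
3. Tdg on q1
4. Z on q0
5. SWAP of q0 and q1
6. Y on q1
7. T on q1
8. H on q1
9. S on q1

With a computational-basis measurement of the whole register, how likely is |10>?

A full measurement returns |10> with probability 1/4.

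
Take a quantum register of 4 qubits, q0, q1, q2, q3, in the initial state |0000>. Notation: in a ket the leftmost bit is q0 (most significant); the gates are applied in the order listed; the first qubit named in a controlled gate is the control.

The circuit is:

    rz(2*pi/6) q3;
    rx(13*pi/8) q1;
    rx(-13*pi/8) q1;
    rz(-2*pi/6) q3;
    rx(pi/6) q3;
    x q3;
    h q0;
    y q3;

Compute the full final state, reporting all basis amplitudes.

The resulting statevector has amplitude I*(-sqrt(3) - 1)/4 on |0000>, -1/4 + sqrt(3)/4 on |0001>, I*(-sqrt(3) - 1)/4 on |1000>, -1/4 + sqrt(3)/4 on |1001>, and 0 on every other basis state.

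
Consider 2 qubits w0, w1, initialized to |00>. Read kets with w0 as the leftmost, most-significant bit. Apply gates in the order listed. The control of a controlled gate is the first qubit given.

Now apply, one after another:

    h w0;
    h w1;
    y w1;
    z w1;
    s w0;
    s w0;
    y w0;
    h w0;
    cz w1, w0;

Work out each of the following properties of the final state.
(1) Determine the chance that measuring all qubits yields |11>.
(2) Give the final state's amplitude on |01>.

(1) A full measurement returns |11> with probability 0.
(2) The final state's coefficient on |01> equals sqrt(2)/2.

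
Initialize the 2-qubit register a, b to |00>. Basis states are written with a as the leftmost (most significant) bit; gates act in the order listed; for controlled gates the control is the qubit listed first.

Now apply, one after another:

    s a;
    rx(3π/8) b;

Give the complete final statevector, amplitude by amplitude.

The final amplitudes are cos(3*pi/16) on |00>, -I*sin(3*pi/16) on |01>, 0 on |10>, 0 on |11>.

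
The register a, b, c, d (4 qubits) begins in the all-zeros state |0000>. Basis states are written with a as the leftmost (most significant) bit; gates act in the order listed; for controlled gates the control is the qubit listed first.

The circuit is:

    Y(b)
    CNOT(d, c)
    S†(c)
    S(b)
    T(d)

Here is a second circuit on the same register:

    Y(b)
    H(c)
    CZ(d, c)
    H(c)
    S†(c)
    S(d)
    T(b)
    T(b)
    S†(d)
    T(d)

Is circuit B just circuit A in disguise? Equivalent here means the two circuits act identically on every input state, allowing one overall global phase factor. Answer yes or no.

Yes, they are equivalent — the unitaries differ by at most a global phase.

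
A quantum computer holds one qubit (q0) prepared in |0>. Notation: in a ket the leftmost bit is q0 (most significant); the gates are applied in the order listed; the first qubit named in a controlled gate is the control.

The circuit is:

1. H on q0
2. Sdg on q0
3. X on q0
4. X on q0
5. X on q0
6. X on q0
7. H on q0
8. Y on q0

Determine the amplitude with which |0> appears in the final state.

The amplitude on |0> is 1/2 - I/2. Key observation: the block from step 3 through step 6 cancels to the identity and can be dropped.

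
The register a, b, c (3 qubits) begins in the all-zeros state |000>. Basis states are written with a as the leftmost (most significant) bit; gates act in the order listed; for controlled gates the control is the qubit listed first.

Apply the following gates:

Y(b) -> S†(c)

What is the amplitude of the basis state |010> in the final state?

The final state's coefficient on |010> equals I.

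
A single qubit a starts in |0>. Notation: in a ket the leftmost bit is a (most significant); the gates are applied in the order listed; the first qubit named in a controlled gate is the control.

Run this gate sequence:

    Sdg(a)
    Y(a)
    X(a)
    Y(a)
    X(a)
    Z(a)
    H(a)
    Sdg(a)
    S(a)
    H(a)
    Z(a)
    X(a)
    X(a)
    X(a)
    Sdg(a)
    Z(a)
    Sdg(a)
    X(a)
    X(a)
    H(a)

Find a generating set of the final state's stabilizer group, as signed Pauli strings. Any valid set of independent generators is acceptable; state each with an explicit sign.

The stabilizer group can be generated by -X, among other valid generating sets.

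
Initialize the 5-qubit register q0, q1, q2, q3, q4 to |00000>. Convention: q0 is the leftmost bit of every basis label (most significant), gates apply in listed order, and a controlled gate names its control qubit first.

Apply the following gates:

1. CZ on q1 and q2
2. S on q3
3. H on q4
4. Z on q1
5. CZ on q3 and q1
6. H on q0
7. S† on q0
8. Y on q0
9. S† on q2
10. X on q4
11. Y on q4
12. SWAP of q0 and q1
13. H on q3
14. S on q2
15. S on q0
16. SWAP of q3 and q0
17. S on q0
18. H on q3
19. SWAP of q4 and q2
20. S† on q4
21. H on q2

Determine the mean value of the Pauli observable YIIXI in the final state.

In the final state, YIIXI has expectation 1.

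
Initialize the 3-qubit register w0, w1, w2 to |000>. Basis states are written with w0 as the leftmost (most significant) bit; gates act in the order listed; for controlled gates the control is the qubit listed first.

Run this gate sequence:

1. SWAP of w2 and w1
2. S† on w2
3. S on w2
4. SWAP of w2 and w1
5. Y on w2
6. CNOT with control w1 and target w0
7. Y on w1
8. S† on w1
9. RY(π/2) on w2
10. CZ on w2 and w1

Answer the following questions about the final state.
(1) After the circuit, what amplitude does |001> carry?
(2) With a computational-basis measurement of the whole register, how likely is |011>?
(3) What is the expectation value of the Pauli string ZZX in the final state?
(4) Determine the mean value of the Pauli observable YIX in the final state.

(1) The final state's coefficient on |001> equals 0.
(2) Outcome |011> occurs with probability 1/2.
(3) The observable ZZX averages to -1.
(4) The observable YIX averages to 0.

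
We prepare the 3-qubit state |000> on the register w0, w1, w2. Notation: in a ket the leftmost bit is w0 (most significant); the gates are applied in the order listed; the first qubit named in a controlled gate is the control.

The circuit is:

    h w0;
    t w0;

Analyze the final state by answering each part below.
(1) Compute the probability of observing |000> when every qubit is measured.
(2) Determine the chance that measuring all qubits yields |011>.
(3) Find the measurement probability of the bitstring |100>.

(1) Outcome |000> occurs with probability 1/2.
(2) The probability of measuring |011> is 0.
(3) The probability of measuring |100> is 1/2.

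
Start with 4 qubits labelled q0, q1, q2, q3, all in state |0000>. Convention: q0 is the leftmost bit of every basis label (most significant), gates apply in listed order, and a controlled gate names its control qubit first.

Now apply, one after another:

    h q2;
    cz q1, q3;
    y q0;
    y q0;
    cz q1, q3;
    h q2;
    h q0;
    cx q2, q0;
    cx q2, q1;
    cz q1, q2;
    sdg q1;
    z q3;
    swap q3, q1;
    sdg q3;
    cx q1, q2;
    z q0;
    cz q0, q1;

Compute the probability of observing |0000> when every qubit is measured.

Outcome |0000> occurs with probability 1/2. Key observation: gates 1-6 undo each other exactly, leaving only the rest of the circuit to track.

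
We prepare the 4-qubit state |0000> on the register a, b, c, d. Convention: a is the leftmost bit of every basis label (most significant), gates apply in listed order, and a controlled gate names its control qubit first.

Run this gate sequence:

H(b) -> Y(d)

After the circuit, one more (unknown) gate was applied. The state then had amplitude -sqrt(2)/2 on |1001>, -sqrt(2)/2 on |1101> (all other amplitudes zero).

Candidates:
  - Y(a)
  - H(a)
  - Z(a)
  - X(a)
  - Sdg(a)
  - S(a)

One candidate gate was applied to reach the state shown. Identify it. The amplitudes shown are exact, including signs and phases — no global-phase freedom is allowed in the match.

The applied gate was Y(a).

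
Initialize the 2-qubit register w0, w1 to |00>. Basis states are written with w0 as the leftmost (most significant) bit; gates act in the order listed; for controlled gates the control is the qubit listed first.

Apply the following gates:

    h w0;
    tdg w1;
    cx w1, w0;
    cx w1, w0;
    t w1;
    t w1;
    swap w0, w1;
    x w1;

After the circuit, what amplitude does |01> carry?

The final state's coefficient on |01> equals sqrt(2)/2. Key observation: gates 2-5 undo each other exactly, leaving only the rest of the circuit to track.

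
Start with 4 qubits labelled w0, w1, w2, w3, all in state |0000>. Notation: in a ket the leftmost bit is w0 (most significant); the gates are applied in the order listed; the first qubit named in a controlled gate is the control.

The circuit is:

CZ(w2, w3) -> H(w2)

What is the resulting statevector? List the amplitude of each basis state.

The final amplitudes are sqrt(2)/2 on |0000>, sqrt(2)/2 on |0010>, and 0 on every other basis state.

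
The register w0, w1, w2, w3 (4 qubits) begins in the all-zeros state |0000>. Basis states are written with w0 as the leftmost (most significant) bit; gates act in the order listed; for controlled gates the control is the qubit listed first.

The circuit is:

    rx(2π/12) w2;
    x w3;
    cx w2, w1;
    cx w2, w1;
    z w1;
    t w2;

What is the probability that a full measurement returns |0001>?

The probability of measuring |0001> is sqrt(3)/4 + 1/2. Key observation: steps 3-4 multiply out to the identity, so the circuit reduces to the remaining gates.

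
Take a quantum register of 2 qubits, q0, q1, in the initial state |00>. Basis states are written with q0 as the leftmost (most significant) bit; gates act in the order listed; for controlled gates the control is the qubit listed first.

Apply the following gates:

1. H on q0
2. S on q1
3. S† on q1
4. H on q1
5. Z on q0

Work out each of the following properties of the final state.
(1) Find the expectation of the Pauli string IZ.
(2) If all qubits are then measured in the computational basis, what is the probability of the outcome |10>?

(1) The expectation value of IZ is 0. Key observation: the block from step 2 through step 3 cancels to the identity and can be dropped.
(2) A full measurement returns |10> with probability 1/4.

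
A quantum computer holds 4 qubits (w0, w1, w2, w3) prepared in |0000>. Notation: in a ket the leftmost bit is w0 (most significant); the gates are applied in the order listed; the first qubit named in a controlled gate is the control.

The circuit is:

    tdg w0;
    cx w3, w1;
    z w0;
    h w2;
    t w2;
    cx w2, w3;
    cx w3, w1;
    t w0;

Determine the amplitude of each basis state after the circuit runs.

The final amplitudes are sqrt(2)/2 on |0000>, sqrt(2)*exp(I*pi/4)/2 on |0111>, and 0 on every other basis state.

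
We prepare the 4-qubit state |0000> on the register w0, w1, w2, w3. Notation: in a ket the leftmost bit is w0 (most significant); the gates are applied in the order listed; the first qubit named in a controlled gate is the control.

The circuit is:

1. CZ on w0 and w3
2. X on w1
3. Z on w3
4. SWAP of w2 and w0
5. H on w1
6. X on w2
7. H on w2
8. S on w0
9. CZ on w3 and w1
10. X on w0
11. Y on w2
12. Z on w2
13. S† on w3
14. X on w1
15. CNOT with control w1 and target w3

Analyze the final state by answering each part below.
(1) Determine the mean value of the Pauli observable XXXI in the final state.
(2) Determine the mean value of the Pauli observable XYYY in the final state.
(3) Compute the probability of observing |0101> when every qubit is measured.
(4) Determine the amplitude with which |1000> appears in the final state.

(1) The observable XXXI averages to 0.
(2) The expectation value of XYYY is 0.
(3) A full measurement returns |0101> with probability 0.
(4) |1000> carries amplitude -I/2 in the final state.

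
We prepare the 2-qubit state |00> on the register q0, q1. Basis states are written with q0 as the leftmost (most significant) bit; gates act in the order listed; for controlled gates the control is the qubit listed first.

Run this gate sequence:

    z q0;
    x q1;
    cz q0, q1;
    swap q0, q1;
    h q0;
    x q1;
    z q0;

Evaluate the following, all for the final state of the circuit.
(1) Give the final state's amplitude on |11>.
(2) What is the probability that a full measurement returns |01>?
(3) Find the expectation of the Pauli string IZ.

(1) The final state's coefficient on |11> equals sqrt(2)/2.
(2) A full measurement returns |01> with probability 1/2.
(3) The observable IZ averages to -1.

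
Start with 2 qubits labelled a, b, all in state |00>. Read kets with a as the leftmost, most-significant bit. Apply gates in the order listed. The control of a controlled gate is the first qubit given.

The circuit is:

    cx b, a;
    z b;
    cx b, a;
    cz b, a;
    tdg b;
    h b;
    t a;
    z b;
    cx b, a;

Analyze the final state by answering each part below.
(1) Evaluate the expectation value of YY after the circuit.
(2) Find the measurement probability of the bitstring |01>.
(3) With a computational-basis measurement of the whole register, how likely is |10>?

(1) The expectation value of YY is 1.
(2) A full measurement returns |01> with probability 0.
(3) Outcome |10> occurs with probability 0.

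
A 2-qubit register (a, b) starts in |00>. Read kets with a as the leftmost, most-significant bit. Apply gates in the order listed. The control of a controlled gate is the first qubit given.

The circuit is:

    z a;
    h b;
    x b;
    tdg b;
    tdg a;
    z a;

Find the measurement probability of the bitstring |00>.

The probability of measuring |00> is 1/2.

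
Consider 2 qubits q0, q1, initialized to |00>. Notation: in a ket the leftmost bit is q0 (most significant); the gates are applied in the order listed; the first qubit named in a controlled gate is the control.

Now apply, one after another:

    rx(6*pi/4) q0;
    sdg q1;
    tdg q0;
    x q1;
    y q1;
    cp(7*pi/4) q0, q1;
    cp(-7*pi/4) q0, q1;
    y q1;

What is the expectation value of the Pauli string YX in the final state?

The observable YX averages to 0. Key observation: gates 5-8 undo each other exactly, leaving only the rest of the circuit to track.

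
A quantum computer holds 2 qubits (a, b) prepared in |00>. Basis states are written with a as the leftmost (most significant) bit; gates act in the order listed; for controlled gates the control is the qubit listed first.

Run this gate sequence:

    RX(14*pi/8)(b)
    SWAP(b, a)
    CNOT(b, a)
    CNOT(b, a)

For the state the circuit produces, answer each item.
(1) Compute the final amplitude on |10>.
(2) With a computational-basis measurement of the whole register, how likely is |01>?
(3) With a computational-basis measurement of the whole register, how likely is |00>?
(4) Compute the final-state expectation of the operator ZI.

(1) |10> carries amplitude -I*sqrt(2 - sqrt(2))/2 in the final state.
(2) Outcome |01> occurs with probability 0.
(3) The probability of measuring |00> is sqrt(2)/4 + 1/2.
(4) In the final state, ZI has expectation sqrt(2)/2.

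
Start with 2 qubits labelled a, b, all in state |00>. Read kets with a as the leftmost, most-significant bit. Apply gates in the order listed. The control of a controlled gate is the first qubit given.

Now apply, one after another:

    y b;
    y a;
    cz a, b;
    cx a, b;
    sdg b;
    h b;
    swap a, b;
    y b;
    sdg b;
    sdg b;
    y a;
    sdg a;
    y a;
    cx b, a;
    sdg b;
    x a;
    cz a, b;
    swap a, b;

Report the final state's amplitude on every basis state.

The resulting statevector has amplitude -sqrt(2)*I/2 on |00>, -sqrt(2)/2 on |01>, 0 on |10>, 0 on |11>.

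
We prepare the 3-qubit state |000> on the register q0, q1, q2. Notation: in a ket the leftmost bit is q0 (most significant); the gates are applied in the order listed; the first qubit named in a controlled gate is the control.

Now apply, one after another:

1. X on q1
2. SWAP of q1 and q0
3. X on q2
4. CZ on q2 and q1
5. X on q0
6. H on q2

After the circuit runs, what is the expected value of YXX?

The observable YXX averages to 0.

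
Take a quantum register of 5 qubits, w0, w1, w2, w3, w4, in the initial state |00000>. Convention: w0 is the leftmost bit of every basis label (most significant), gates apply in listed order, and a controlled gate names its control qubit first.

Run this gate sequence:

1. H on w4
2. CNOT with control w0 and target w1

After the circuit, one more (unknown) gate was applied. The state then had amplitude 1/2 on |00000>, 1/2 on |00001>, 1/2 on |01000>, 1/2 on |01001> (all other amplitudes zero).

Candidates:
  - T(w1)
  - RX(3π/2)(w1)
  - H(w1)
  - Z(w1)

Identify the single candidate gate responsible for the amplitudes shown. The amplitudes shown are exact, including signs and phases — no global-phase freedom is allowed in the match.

The applied gate was H(w1).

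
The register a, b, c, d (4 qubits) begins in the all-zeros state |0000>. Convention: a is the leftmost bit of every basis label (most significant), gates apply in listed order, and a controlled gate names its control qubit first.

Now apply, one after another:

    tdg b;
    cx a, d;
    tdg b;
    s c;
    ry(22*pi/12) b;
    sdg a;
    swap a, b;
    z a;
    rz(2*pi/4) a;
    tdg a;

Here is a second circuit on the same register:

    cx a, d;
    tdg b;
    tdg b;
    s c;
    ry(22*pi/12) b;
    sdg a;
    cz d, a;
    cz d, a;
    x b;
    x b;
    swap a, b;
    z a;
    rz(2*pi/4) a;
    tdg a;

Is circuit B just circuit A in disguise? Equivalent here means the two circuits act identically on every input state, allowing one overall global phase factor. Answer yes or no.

Yes: on every input state the two circuits agree up to one overall phase factor.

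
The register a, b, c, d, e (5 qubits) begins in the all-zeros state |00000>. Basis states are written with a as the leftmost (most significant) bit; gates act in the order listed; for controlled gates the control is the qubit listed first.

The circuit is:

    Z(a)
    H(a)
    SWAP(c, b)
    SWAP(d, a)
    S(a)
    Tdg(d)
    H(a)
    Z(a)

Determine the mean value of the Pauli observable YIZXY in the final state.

The expectation value of YIZXY is 0.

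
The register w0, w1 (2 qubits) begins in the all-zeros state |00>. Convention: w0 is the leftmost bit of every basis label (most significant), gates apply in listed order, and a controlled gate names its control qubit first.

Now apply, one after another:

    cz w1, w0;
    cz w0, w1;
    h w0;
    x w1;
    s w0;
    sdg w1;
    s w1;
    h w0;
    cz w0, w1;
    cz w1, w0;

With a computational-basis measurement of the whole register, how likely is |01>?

Outcome |01> occurs with probability 1/2.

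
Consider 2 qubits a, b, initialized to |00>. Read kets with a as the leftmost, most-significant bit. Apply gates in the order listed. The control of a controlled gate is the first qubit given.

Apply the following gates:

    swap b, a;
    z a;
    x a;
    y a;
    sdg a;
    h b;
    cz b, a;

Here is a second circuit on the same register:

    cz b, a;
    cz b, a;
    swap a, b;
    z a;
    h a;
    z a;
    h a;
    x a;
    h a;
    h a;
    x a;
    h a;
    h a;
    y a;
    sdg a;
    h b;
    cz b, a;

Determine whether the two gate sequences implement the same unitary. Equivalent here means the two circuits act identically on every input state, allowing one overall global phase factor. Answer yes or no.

Yes, they are equivalent — the unitaries differ by at most a global phase.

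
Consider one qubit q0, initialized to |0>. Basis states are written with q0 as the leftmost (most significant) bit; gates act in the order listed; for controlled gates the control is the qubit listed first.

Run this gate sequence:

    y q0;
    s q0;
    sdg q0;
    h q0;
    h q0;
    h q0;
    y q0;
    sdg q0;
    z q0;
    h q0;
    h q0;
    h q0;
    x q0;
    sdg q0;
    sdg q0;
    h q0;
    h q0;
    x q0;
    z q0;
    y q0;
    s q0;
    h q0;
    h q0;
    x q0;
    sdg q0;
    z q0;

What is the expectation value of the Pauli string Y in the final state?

The expectation value of Y is 1.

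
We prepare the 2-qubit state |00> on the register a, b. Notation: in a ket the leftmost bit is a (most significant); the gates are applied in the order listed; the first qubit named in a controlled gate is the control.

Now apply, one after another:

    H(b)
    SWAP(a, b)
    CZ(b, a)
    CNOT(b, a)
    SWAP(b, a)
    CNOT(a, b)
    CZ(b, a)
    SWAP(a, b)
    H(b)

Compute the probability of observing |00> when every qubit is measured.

A full measurement returns |00> with probability 1/4.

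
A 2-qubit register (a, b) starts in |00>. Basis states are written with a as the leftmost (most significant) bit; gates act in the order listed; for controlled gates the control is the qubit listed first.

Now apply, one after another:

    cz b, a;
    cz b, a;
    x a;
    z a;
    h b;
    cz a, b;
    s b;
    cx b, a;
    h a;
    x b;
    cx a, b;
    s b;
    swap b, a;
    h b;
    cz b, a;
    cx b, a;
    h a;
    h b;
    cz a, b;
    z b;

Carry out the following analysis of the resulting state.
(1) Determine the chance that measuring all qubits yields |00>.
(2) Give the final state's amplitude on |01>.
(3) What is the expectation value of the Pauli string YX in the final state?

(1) Outcome |00> occurs with probability 1/4.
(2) The final state's coefficient on |01> equals sqrt(2)*(-1 + I)/4.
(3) The expectation value of YX is -1.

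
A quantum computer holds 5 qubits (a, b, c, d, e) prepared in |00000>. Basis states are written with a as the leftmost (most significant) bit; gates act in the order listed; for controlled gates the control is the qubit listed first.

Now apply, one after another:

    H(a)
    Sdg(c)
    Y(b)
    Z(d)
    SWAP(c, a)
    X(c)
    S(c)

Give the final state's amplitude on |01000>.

The amplitude on |01000> is sqrt(2)*I/2.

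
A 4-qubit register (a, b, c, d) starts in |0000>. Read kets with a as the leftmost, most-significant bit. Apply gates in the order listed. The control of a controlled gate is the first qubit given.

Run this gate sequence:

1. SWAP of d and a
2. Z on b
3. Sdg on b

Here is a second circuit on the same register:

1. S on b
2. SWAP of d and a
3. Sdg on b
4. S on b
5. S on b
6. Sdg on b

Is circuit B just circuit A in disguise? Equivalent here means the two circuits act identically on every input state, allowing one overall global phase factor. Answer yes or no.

Yes, they are equivalent — the unitaries differ by at most a global phase.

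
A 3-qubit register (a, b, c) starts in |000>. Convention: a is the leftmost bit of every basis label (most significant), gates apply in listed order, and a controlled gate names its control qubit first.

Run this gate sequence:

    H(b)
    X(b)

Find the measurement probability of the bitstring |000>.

A full measurement returns |000> with probability 1/2.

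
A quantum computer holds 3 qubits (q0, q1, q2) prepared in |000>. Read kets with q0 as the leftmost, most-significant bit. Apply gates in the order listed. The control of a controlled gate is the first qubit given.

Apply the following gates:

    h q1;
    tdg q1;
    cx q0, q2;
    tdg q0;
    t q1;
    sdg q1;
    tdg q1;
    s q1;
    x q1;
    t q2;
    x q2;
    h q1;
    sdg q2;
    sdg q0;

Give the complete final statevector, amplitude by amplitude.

The resulting statevector has amplitude -I/2 - exp(I*pi/4)/2 on |001>, -exp(I*pi/4)/2 + I/2 on |011>, and 0 on every other basis state.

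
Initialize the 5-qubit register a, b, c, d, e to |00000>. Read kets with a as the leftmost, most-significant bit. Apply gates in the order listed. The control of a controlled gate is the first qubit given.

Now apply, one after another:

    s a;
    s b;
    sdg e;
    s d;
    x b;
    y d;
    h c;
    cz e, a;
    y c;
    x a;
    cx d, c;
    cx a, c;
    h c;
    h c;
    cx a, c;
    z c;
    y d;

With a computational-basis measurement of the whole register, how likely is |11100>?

Outcome |11100> occurs with probability 1/2. Key observation: gates 12-15 undo each other exactly, leaving only the rest of the circuit to track.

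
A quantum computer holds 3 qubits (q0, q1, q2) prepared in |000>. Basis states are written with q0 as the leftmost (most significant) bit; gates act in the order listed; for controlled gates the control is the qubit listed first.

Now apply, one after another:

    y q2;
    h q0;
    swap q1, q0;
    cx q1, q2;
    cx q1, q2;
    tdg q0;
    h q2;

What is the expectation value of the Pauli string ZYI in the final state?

The expectation value of ZYI is 0.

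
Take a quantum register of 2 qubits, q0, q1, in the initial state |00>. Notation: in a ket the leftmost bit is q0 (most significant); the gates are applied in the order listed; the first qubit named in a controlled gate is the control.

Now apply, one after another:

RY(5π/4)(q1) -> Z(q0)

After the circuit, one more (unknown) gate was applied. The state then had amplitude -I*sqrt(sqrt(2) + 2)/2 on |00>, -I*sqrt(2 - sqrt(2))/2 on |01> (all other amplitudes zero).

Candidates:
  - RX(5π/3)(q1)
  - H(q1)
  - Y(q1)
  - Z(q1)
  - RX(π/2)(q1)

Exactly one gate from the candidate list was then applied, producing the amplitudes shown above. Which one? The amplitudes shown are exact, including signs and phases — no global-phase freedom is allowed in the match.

The applied gate was Y(q1).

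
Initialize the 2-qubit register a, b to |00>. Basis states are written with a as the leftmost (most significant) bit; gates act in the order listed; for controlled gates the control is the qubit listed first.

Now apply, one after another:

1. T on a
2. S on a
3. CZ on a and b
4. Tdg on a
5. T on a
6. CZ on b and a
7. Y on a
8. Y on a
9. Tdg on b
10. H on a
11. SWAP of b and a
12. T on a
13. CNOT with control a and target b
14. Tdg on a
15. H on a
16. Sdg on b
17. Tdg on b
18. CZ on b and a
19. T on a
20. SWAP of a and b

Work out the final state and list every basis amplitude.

After the circuit, the state carries amplitude 1/2 on |00>, exp(I*pi/4)/2 on |01>, -exp(I*pi/4)/2 on |10>, I/2 on |11>.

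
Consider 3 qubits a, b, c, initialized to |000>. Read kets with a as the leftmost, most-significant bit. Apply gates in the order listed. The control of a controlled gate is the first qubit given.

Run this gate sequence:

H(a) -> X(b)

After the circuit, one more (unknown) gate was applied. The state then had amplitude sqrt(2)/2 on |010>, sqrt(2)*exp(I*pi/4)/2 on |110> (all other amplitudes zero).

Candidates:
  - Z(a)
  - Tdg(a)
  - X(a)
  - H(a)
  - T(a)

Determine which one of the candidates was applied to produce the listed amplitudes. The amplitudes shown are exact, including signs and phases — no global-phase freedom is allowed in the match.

The applied gate was T(a).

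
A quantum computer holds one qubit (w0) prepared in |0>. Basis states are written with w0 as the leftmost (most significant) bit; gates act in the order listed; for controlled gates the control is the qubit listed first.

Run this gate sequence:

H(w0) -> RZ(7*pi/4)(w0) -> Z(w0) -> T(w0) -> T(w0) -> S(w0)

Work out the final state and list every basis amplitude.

The resulting statevector has amplitude -sqrt(2)*exp(I*pi/8)/2 on |0>, sqrt(2)*exp(7*I*pi/8)/2 on |1>.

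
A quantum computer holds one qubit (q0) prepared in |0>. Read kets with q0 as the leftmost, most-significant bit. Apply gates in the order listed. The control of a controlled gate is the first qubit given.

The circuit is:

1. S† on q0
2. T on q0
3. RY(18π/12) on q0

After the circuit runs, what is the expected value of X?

The expectation value of X is -1.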